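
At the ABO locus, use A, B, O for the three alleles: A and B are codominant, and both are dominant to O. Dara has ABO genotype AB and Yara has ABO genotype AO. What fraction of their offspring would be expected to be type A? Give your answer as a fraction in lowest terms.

ABO cross AB × AO → offspring phenotypes: 1/2 A, 1/4 B, 1/4 AB.
So P(type A) = 1/2.

1/2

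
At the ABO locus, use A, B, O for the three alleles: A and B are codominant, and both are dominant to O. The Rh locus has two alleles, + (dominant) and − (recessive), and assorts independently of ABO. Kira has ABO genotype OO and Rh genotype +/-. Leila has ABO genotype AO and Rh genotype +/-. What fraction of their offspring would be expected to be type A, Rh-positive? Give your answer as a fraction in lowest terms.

ABO cross OO × AO → offspring phenotypes: 1/2 O, 1/2 A.
Rh cross +/- × +/- → 3/4 Rh+, 1/4 Rh-.
Independent loci: P(type A, Rh-positive) = 1/2 × 3/4 = 3/8.

3/8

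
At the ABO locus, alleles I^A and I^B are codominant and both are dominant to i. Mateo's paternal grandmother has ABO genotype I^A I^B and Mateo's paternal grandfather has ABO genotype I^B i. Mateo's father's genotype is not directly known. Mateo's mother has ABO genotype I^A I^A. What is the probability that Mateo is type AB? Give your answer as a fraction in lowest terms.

1/2

Mateo's father's ABO genotype from I^A I^B × I^B i: 1/4 I^A I^B, 1/4 I^A i, 1/4 I^B I^B, 1/4 I^B i.
Crossing each possibility with the mother I^A I^A and summing P(type AB): 1/4·1/2 + 1/4·0 + 1/4·1 + 1/4·1/2 = 1/2.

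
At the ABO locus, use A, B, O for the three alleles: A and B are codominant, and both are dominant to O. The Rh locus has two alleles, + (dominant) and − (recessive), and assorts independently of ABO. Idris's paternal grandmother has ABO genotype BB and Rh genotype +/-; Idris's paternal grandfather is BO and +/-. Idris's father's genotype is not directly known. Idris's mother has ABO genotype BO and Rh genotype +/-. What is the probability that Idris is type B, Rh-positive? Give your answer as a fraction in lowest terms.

Idris's father's ABO genotype from BB × BO: 1/2 BB, 1/2 BO.
Crossing each possibility with the mother BO and summing P(type B): 1/2·1 + 1/2·3/4 = 7/8.
Similarly for Rh via the father's Rh distribution: P(Rh+) = 3/4.
Independent loci: 7/8 × 3/4 = 21/32.

21/32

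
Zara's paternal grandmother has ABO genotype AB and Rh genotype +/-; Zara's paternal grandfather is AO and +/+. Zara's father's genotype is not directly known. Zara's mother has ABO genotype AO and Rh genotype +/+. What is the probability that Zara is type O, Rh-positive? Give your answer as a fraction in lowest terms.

1/8

Zara's father's ABO genotype from AB × AO: 1/4 AA, 1/4 AB, 1/4 AO, 1/4 BO.
Crossing each possibility with the mother AO and summing P(type O): 1/4·0 + 1/4·0 + 1/4·1/4 + 1/4·1/4 = 1/8.
Similarly for Rh via the father's Rh distribution: P(Rh+) = 1.
Independent loci: 1/8 × 1 = 1/8.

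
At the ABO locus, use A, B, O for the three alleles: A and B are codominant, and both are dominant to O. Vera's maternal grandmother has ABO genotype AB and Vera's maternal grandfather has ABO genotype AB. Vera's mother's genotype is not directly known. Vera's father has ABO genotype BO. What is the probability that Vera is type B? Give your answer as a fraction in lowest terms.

1/2

Vera's mother's ABO genotype from AB × AB: 1/4 AA, 1/2 AB, 1/4 BB.
Crossing each possibility with the father BO and summing P(type B): 1/4·0 + 1/2·1/2 + 1/4·1 = 1/2.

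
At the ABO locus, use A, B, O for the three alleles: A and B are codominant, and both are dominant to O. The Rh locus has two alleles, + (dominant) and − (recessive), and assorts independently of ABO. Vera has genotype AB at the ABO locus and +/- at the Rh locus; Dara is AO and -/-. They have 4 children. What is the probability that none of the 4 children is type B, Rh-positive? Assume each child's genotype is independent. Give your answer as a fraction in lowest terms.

ABO cross AB × AO → 1/2 A, 1/4 B, 1/4 AB.
Rh cross +/- × -/- → 1/2 Rh+, 1/2 Rh-; so P(type B, Rh-positive) = 1/4 × 1/2 = 1/8 per child.
P(not type B, Rh-positive) = 7/8 for one child; (7/8)^4 = 2401/4096.

2401/4096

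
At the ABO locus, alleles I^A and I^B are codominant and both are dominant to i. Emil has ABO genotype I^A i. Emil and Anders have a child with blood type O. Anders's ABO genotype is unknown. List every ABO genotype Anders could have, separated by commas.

For each candidate genotype of Anders, check whether crossing it with I^A i can produce every observed child phenotype.
  I^A I^A → possible child types {A} ✗
  I^A I^B → possible child types {A, B, AB} ✗
  I^A i → possible child types {O, A} ✓
  I^B I^B → possible child types {B, AB} ✗
  I^B i → possible child types {O, A, B, AB} ✓
  i i → possible child types {O, A} ✓

I^A i, I^B i, i i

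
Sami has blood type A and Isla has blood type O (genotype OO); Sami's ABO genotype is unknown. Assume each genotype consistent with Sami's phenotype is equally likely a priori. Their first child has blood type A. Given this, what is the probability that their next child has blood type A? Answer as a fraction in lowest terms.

Possible genotypes: Sami ∈ {AA, AO}; Isla ∈ {OO}.
Weight each parental genotype pair by prior × P(type-A child):
  AA × OO: posterior weight 2/3; P(next child type A) = 1.
  AO × OO: posterior weight 1/3; P(next child type A) = 1/2.
Weighted sum = 5/6.

5/6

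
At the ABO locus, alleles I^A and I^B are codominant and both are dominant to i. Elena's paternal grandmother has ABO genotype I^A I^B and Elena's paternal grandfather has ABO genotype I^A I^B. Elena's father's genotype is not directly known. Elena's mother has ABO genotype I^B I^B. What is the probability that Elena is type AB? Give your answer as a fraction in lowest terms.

1/2

Elena's father's ABO genotype from I^A I^B × I^A I^B: 1/4 I^A I^A, 1/2 I^A I^B, 1/4 I^B I^B.
Crossing each possibility with the mother I^B I^B and summing P(type AB): 1/4·1 + 1/2·1/2 + 1/4·0 = 1/2.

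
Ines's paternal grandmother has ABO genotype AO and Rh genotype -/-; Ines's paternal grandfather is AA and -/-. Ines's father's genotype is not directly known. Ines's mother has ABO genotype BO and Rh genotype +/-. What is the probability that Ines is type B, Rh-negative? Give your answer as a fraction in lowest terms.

Ines's father's ABO genotype from AO × AA: 1/2 AA, 1/2 AO.
Crossing each possibility with the mother BO and summing P(type B): 1/2·0 + 1/2·1/4 = 1/8.
Similarly for Rh via the father's Rh distribution: P(Rh-) = 1/2.
Independent loci: 1/8 × 1/2 = 1/16.

1/16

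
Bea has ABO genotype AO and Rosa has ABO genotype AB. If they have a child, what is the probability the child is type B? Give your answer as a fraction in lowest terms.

1/4

ABO cross AO × AB → offspring phenotypes: 1/2 A, 1/4 B, 1/4 AB.
So P(type B) = 1/4.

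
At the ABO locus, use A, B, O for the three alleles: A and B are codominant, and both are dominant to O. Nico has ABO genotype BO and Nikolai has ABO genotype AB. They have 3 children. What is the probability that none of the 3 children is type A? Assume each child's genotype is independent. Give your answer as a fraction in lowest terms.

27/64

ABO cross BO × AB → 1/4 A, 1/2 B, 1/4 AB.
So P(type A) = 1/4 per child.
P(not type A) = 3/4 for one child; (3/4)^3 = 27/64.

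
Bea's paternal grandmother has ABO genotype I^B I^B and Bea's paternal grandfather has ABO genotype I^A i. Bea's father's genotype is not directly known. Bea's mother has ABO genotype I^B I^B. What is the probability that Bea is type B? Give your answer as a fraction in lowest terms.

Bea's father's ABO genotype from I^B I^B × I^A i: 1/2 I^A I^B, 1/2 I^B i.
Crossing each possibility with the mother I^B I^B and summing P(type B): 1/2·1/2 + 1/2·1 = 3/4.

3/4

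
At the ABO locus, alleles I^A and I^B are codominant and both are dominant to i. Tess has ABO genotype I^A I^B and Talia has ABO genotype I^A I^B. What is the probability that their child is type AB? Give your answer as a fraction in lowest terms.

ABO cross I^A I^B × I^A I^B → offspring phenotypes: 1/4 A, 1/4 B, 1/2 AB.
So P(type AB) = 1/2.

1/2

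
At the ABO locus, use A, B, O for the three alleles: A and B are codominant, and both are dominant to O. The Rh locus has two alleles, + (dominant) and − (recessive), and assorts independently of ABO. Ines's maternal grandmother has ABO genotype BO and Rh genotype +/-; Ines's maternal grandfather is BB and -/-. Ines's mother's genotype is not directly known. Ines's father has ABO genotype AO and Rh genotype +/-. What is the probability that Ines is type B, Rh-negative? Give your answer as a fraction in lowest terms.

Ines's mother's ABO genotype from BO × BB: 1/2 BB, 1/2 BO.
Crossing each possibility with the father AO and summing P(type B): 1/2·1/2 + 1/2·1/4 = 3/8.
Similarly for Rh via the mother's Rh distribution: P(Rh-) = 3/8.
Independent loci: 3/8 × 3/8 = 9/64.

9/64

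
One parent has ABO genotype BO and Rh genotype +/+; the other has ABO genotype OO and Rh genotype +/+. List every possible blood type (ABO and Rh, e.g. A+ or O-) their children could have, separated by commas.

Gametes from BO × OO give offspring ABO genotypes BO, OO, i.e. phenotypes O, B.
Rh cross +/+ × +/+ → phenotypes Rh+.
Combining independently: O+, B+.

O+, B+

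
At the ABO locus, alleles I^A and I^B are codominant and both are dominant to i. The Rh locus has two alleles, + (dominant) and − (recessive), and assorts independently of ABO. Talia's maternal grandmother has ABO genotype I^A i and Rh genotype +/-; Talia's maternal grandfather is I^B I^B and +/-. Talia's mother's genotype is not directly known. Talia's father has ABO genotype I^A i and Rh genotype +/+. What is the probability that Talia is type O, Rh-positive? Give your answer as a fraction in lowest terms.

1/8

Talia's mother's ABO genotype from I^A i × I^B I^B: 1/2 I^A I^B, 1/2 I^B i.
Crossing each possibility with the father I^A i and summing P(type O): 1/2·0 + 1/2·1/4 = 1/8.
Similarly for Rh via the mother's Rh distribution: P(Rh+) = 1.
Independent loci: 1/8 × 1 = 1/8.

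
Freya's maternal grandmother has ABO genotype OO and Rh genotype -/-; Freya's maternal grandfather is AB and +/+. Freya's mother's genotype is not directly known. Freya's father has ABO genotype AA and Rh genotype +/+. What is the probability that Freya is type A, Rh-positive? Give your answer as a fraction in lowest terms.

3/4

Freya's mother's ABO genotype from OO × AB: 1/2 AO, 1/2 BO.
Crossing each possibility with the father AA and summing P(type A): 1/2·1 + 1/2·1/2 = 3/4.
Similarly for Rh via the mother's Rh distribution: P(Rh+) = 1.
Independent loci: 3/4 × 1 = 3/4.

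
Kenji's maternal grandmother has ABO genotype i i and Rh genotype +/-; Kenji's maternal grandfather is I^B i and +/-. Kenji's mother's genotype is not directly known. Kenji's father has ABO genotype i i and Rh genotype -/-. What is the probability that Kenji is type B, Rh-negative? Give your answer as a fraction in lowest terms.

Kenji's mother's ABO genotype from i i × I^B i: 1/2 I^B i, 1/2 i i.
Crossing each possibility with the father i i and summing P(type B): 1/2·1/2 + 1/2·0 = 1/4.
Similarly for Rh via the mother's Rh distribution: P(Rh-) = 1/2.
Independent loci: 1/4 × 1/2 = 1/8.

1/8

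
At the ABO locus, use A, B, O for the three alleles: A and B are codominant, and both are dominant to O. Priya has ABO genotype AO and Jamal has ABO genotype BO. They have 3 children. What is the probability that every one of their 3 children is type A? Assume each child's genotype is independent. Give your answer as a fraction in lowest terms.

ABO cross AO × BO → 1/4 O, 1/4 A, 1/4 B, 1/4 AB.
So P(type A) = 1/4 per child.
All 3 independent: (1/4)^3 = 1/64.

1/64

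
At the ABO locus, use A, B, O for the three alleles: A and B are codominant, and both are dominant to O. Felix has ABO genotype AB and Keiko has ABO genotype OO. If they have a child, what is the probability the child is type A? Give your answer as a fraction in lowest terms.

ABO cross AB × OO → offspring phenotypes: 1/2 A, 1/2 B.
So P(type A) = 1/2.

1/2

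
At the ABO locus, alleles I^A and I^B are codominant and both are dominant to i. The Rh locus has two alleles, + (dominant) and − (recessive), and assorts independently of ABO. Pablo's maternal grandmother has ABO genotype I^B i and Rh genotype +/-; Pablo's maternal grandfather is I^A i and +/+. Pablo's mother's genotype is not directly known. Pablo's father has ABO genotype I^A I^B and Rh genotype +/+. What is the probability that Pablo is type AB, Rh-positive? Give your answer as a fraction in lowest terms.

1/4

Pablo's mother's ABO genotype from I^B i × I^A i: 1/4 I^A I^B, 1/4 I^A i, 1/4 I^B i, 1/4 i i.
Crossing each possibility with the father I^A I^B and summing P(type AB): 1/4·1/2 + 1/4·1/4 + 1/4·1/4 + 1/4·0 = 1/4.
Similarly for Rh via the mother's Rh distribution: P(Rh+) = 1.
Independent loci: 1/4 × 1 = 1/4.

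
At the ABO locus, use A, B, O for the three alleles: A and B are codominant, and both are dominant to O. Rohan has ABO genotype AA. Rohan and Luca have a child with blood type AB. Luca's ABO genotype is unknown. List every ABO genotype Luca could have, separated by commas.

AB, BB, BO

For each candidate genotype of Luca, check whether crossing it with AA can produce every observed child phenotype.
  AA → possible child types {A} ✗
  AB → possible child types {A, AB} ✓
  AO → possible child types {A} ✗
  BB → possible child types {AB} ✓
  BO → possible child types {A, AB} ✓
  OO → possible child types {A} ✗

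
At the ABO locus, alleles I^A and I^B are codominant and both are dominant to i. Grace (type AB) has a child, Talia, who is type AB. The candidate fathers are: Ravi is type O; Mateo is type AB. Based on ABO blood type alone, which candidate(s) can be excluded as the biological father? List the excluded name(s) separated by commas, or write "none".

Ravi

A candidate is excluded only if no genotype consistent with his phenotype could produce a type AB child with a type AB mother.
Ravi (type O): no genotype consistent with that phenotype can produce a type-AB child with a type-AB mother.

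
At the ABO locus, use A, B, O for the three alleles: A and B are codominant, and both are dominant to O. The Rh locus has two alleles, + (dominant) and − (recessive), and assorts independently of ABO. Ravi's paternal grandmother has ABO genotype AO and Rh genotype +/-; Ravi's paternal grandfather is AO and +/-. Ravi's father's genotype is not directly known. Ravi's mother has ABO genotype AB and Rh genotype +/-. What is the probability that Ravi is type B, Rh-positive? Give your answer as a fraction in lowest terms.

Ravi's father's ABO genotype from AO × AO: 1/4 AA, 1/2 AO, 1/4 OO.
Crossing each possibility with the mother AB and summing P(type B): 1/4·0 + 1/2·1/4 + 1/4·1/2 = 1/4.
Similarly for Rh via the father's Rh distribution: P(Rh+) = 3/4.
Independent loci: 1/4 × 3/4 = 3/16.

3/16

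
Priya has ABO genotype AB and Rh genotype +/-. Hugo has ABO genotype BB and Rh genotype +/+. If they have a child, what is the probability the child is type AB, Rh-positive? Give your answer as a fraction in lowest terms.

ABO cross AB × BB → offspring phenotypes: 1/2 B, 1/2 AB.
Rh cross +/- × +/+ → 1 Rh+.
Independent loci: P(type AB, Rh-positive) = 1/2 × 1 = 1/2.

1/2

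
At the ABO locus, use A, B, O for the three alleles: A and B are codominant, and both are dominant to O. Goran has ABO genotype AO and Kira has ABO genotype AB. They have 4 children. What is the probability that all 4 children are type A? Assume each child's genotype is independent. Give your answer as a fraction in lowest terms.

1/16

ABO cross AO × AB → 1/2 A, 1/4 B, 1/4 AB.
So P(type A) = 1/2 per child.
All 4 independent: (1/2)^4 = 1/16.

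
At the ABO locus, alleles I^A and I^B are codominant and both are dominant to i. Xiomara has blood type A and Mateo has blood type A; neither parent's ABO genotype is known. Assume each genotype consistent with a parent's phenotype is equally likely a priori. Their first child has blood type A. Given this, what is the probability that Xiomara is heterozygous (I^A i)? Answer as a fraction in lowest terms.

7/15

Possible genotypes: Xiomara ∈ {I^A I^A, I^A i}; Mateo ∈ {I^A I^A, I^A i}.
Weight each parental genotype pair by prior × P(type-A child):
  I^A I^A × I^A I^A: posterior weight 4/15.
  I^A I^A × I^A i: posterior weight 4/15.
  I^A i × I^A I^A: posterior weight 4/15.
  I^A i × I^A i: posterior weight 1/5.
Sum the posterior weight over pairs where Xiomara is I^A i: 7/15.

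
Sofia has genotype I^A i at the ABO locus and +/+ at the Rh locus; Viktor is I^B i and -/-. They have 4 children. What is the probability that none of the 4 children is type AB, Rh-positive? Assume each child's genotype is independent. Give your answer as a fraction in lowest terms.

81/256

ABO cross I^A i × I^B i → 1/4 O, 1/4 A, 1/4 B, 1/4 AB.
Rh cross +/+ × -/- → 1 Rh+; so P(type AB, Rh-positive) = 1/4 × 1 = 1/4 per child.
P(not type AB, Rh-positive) = 3/4 for one child; (3/4)^4 = 81/256.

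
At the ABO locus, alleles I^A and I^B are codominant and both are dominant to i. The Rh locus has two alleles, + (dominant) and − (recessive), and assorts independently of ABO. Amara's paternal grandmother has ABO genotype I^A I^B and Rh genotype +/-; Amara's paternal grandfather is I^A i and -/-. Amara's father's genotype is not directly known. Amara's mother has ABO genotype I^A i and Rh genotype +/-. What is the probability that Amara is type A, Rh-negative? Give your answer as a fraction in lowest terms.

Amara's father's ABO genotype from I^A I^B × I^A i: 1/4 I^A I^A, 1/4 I^A I^B, 1/4 I^A i, 1/4 I^B i.
Crossing each possibility with the mother I^A i and summing P(type A): 1/4·1 + 1/4·1/2 + 1/4·3/4 + 1/4·1/4 = 5/8.
Similarly for Rh via the father's Rh distribution: P(Rh-) = 3/8.
Independent loci: 5/8 × 3/8 = 15/64.

15/64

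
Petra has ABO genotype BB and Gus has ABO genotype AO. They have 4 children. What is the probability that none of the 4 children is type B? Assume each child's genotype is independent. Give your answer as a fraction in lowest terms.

ABO cross BB × AO → 1/2 B, 1/2 AB.
So P(type B) = 1/2 per child.
P(not type B) = 1/2 for one child; (1/2)^4 = 1/16.

1/16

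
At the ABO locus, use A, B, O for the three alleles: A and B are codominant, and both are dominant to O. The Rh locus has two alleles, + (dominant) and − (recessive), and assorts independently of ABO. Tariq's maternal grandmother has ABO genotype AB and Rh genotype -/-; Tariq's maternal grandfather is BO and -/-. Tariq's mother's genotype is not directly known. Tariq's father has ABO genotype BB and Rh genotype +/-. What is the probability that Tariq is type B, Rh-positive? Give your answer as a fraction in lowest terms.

3/8

Tariq's mother's ABO genotype from AB × BO: 1/4 AB, 1/4 AO, 1/4 BB, 1/4 BO.
Crossing each possibility with the father BB and summing P(type B): 1/4·1/2 + 1/4·1/2 + 1/4·1 + 1/4·1 = 3/4.
Similarly for Rh via the mother's Rh distribution: P(Rh+) = 1/2.
Independent loci: 3/4 × 1/2 = 3/8.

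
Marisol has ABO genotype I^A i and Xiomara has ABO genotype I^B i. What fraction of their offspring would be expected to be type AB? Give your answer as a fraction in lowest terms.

1/4

ABO cross I^A i × I^B i → offspring phenotypes: 1/4 O, 1/4 A, 1/4 B, 1/4 AB.
So P(type AB) = 1/4.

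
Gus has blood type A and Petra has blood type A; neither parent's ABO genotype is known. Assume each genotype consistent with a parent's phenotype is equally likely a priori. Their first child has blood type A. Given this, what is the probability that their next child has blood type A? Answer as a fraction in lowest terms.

19/20

Possible genotypes: Gus ∈ {I^A I^A, I^A i}; Petra ∈ {I^A I^A, I^A i}.
Weight each parental genotype pair by prior × P(type-A child):
  I^A I^A × I^A I^A: posterior weight 4/15; P(next child type A) = 1.
  I^A I^A × I^A i: posterior weight 4/15; P(next child type A) = 1.
  I^A i × I^A I^A: posterior weight 4/15; P(next child type A) = 1.
  I^A i × I^A i: posterior weight 1/5; P(next child type A) = 3/4.
Weighted sum = 19/20.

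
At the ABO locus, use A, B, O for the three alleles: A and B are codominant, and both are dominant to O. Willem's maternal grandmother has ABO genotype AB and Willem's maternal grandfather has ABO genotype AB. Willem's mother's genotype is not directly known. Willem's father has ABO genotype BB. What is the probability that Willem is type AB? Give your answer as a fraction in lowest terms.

Willem's mother's ABO genotype from AB × AB: 1/4 AA, 1/2 AB, 1/4 BB.
Crossing each possibility with the father BB and summing P(type AB): 1/4·1 + 1/2·1/2 + 1/4·0 = 1/2.

1/2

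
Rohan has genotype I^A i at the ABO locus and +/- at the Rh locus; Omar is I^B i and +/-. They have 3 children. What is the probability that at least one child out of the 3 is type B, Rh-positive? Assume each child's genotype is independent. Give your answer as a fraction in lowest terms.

1899/4096

ABO cross I^A i × I^B i → 1/4 O, 1/4 A, 1/4 B, 1/4 AB.
Rh cross +/- × +/- → 3/4 Rh+, 1/4 Rh-; so P(type B, Rh-positive) = 1/4 × 3/4 = 3/16 per child.
P(none) = (13/16)^3 = 2197/4096; P(at least one) = 1 − 2197/4096 = 1899/4096.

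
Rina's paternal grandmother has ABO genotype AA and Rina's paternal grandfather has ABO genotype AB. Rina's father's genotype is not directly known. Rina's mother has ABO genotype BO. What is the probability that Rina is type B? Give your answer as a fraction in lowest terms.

1/4

Rina's father's ABO genotype from AA × AB: 1/2 AA, 1/2 AB.
Crossing each possibility with the mother BO and summing P(type B): 1/2·0 + 1/2·1/2 = 1/4.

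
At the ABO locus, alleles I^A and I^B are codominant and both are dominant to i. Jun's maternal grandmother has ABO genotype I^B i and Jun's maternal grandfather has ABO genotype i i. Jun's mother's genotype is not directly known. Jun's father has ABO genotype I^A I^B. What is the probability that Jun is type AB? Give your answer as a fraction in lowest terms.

1/8

Jun's mother's ABO genotype from I^B i × i i: 1/2 I^B i, 1/2 i i.
Crossing each possibility with the father I^A I^B and summing P(type AB): 1/2·1/4 + 1/2·0 = 1/8.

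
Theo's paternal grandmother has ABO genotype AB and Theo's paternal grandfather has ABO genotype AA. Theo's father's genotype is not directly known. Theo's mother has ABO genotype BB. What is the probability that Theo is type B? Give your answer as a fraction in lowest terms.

Theo's father's ABO genotype from AB × AA: 1/2 AA, 1/2 AB.
Crossing each possibility with the mother BB and summing P(type B): 1/2·0 + 1/2·1/2 = 1/4.

1/4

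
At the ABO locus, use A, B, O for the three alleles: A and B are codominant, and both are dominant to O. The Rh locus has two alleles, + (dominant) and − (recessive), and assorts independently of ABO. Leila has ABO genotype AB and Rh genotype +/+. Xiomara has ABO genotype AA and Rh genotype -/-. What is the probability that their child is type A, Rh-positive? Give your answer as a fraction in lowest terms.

1/2

ABO cross AB × AA → offspring phenotypes: 1/2 A, 1/2 AB.
Rh cross +/+ × -/- → 1 Rh+.
Independent loci: P(type A, Rh-positive) = 1/2 × 1 = 1/2.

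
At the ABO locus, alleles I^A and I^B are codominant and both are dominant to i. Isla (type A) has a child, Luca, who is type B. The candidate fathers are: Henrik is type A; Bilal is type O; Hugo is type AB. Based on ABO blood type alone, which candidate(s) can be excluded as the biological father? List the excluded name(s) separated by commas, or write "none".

Henrik, Bilal

A candidate is excluded only if no genotype consistent with his phenotype could produce a type B child with a type A mother.
Henrik (type A): no genotype consistent with that phenotype can produce a type-B child with a type-A mother.
Bilal (type O): no genotype consistent with that phenotype can produce a type-B child with a type-A mother.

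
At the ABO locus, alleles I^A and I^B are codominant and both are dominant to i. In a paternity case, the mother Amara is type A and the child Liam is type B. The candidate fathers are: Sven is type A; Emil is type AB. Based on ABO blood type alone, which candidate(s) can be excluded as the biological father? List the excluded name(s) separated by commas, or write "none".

A candidate is excluded only if no genotype consistent with his phenotype could produce a type B child with a type A mother.
Sven (type A): no genotype consistent with that phenotype can produce a type-B child with a type-A mother.

Sven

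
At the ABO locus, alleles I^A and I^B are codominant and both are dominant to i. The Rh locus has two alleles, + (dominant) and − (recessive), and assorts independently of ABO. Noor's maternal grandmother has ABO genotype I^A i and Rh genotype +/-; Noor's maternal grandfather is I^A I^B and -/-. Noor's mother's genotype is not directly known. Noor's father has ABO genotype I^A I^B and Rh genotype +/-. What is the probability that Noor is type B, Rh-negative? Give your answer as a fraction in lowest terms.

Noor's mother's ABO genotype from I^A i × I^A I^B: 1/4 I^A I^A, 1/4 I^A I^B, 1/4 I^A i, 1/4 I^B i.
Crossing each possibility with the father I^A I^B and summing P(type B): 1/4·0 + 1/4·1/4 + 1/4·1/4 + 1/4·1/2 = 1/4.
Similarly for Rh via the mother's Rh distribution: P(Rh-) = 3/8.
Independent loci: 1/4 × 3/8 = 3/32.

3/32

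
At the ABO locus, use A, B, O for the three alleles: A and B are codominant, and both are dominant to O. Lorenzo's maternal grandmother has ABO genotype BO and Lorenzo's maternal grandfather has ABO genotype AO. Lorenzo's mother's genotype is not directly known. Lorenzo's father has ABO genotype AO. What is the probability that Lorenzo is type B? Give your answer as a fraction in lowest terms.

1/8

Lorenzo's mother's ABO genotype from BO × AO: 1/4 AB, 1/4 AO, 1/4 BO, 1/4 OO.
Crossing each possibility with the father AO and summing P(type B): 1/4·1/4 + 1/4·0 + 1/4·1/4 + 1/4·0 = 1/8.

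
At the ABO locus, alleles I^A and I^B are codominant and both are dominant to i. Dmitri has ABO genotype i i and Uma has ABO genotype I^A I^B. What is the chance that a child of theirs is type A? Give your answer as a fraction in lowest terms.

1/2

ABO cross i i × I^A I^B → offspring phenotypes: 1/2 A, 1/2 B.
So P(type A) = 1/2.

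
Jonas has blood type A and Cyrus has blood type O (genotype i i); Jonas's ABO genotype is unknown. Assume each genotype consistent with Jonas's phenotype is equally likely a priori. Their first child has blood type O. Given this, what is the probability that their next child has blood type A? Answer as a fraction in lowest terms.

1/2

Possible genotypes: Jonas ∈ {I^A I^A, I^A i}; Cyrus ∈ {i i}.
Weight each parental genotype pair by prior × P(type-O child):
  I^A i × i i: posterior weight 1; P(next child type A) = 1/2.
Weighted sum = 1/2.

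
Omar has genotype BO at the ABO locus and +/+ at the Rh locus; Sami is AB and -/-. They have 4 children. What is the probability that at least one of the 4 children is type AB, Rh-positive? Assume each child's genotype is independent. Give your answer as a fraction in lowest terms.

ABO cross BO × AB → 1/4 A, 1/2 B, 1/4 AB.
Rh cross +/+ × -/- → 1 Rh+; so P(type AB, Rh-positive) = 1/4 × 1 = 1/4 per child.
P(none) = (3/4)^4 = 81/256; P(at least one) = 1 − 81/256 = 175/256.

175/256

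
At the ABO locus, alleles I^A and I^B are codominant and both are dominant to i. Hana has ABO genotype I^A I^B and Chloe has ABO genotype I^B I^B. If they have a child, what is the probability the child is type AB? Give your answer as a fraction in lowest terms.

ABO cross I^A I^B × I^B I^B → offspring phenotypes: 1/2 B, 1/2 AB.
So P(type AB) = 1/2.

1/2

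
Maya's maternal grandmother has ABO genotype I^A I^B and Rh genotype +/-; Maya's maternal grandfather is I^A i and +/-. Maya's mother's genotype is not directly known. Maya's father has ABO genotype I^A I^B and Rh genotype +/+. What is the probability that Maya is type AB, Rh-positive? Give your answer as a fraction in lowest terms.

3/8

Maya's mother's ABO genotype from I^A I^B × I^A i: 1/4 I^A I^A, 1/4 I^A I^B, 1/4 I^A i, 1/4 I^B i.
Crossing each possibility with the father I^A I^B and summing P(type AB): 1/4·1/2 + 1/4·1/2 + 1/4·1/4 + 1/4·1/4 = 3/8.
Similarly for Rh via the mother's Rh distribution: P(Rh+) = 1.
Independent loci: 3/8 × 1 = 3/8.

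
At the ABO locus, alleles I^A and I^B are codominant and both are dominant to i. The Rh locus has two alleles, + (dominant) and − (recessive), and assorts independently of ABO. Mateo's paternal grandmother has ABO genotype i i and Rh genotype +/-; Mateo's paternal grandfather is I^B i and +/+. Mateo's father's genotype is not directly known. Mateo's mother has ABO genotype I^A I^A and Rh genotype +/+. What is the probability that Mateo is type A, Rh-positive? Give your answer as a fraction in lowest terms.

Mateo's father's ABO genotype from i i × I^B i: 1/2 I^B i, 1/2 i i.
Crossing each possibility with the mother I^A I^A and summing P(type A): 1/2·1/2 + 1/2·1 = 3/4.
Similarly for Rh via the father's Rh distribution: P(Rh+) = 1.
Independent loci: 3/4 × 1 = 3/4.

3/4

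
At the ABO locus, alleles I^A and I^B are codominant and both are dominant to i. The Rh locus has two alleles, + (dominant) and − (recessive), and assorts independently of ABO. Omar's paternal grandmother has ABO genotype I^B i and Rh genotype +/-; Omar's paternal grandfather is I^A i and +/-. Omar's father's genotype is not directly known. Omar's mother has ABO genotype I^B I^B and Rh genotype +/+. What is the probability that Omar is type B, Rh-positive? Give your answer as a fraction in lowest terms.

Omar's father's ABO genotype from I^B i × I^A i: 1/4 I^A I^B, 1/4 I^A i, 1/4 I^B i, 1/4 i i.
Crossing each possibility with the mother I^B I^B and summing P(type B): 1/4·1/2 + 1/4·1/2 + 1/4·1 + 1/4·1 = 3/4.
Similarly for Rh via the father's Rh distribution: P(Rh+) = 1.
Independent loci: 3/4 × 1 = 3/4.

3/4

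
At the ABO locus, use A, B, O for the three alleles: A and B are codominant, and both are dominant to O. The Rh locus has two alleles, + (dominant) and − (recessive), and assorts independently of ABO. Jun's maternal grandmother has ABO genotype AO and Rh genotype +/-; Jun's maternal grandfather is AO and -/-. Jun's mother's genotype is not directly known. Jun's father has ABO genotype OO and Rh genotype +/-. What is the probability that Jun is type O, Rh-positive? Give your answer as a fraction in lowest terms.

5/16

Jun's mother's ABO genotype from AO × AO: 1/4 AA, 1/2 AO, 1/4 OO.
Crossing each possibility with the father OO and summing P(type O): 1/4·0 + 1/2·1/2 + 1/4·1 = 1/2.
Similarly for Rh via the mother's Rh distribution: P(Rh+) = 5/8.
Independent loci: 1/2 × 5/8 = 5/16.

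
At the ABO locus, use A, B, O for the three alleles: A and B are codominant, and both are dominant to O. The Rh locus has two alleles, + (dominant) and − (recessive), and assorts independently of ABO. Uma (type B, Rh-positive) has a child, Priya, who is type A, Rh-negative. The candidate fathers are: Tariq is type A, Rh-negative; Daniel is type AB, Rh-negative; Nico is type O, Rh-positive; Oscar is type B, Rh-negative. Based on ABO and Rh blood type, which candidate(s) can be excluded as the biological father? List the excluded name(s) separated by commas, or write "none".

Nico, Oscar

A candidate is excluded only if no genotype consistent with his phenotype could produce a type A, Rh-negative child with a type B, Rh-positive mother.
Nico (type O, Rh+): no genotype consistent with that phenotype can produce a type-A Rh- child with a type-B mother.
Oscar (type B, Rh-): no genotype consistent with that phenotype can produce a type-A Rh- child with a type-B mother.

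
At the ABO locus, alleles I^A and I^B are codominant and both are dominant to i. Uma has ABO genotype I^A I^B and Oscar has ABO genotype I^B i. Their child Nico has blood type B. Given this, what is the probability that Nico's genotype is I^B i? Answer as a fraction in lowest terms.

Cross I^A I^B × I^B i → 1/4 I^A I^B, 1/4 I^A i, 1/4 I^B I^B, 1/4 I^B i.
Type-B genotypes among offspring: I^B I^B (1/4), I^B i (1/4); total 1/2.
P(I^B i | type B) = (1/4) / (1/2) = 1/2.

1/2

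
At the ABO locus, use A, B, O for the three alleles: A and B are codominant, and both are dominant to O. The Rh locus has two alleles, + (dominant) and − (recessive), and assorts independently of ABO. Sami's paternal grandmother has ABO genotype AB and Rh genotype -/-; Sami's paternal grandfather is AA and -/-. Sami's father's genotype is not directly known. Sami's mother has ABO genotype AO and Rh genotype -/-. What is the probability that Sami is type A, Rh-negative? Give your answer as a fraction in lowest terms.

Sami's father's ABO genotype from AB × AA: 1/2 AA, 1/2 AB.
Crossing each possibility with the mother AO and summing P(type A): 1/2·1 + 1/2·1/2 = 3/4.
Similarly for Rh via the father's Rh distribution: P(Rh-) = 1.
Independent loci: 3/4 × 1 = 3/4.

3/4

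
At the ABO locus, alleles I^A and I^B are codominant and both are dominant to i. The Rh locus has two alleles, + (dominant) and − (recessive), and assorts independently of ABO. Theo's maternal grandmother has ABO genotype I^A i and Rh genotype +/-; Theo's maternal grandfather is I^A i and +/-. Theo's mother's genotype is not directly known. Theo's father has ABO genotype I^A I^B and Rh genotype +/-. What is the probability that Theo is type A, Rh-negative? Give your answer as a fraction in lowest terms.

1/8

Theo's mother's ABO genotype from I^A i × I^A i: 1/4 I^A I^A, 1/2 I^A i, 1/4 i i.
Crossing each possibility with the father I^A I^B and summing P(type A): 1/4·1/2 + 1/2·1/2 + 1/4·1/2 = 1/2.
Similarly for Rh via the mother's Rh distribution: P(Rh-) = 1/4.
Independent loci: 1/2 × 1/4 = 1/8.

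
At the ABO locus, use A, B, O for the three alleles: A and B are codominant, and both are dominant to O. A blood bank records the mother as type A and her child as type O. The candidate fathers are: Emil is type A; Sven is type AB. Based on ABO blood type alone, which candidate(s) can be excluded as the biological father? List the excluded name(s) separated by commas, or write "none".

A candidate is excluded only if no genotype consistent with his phenotype could produce a type O child with a type A mother.
Sven (type AB): no genotype consistent with that phenotype can produce a type-O child with a type-A mother.

Sven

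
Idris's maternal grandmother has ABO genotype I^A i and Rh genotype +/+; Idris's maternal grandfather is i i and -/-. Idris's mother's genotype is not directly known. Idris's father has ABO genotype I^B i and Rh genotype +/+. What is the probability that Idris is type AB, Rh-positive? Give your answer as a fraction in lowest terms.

1/8

Idris's mother's ABO genotype from I^A i × i i: 1/2 I^A i, 1/2 i i.
Crossing each possibility with the father I^B i and summing P(type AB): 1/2·1/4 + 1/2·0 = 1/8.
Similarly for Rh via the mother's Rh distribution: P(Rh+) = 1.
Independent loci: 1/8 × 1 = 1/8.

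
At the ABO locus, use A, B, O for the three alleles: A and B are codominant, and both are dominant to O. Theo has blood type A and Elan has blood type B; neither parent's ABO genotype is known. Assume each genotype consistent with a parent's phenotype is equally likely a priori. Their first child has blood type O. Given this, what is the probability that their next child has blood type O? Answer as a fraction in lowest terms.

1/4

Possible genotypes: Theo ∈ {AA, AO}; Elan ∈ {BB, BO}.
Weight each parental genotype pair by prior × P(type-O child):
  AO × BO: posterior weight 1; P(next child type O) = 1/4.
Weighted sum = 1/4.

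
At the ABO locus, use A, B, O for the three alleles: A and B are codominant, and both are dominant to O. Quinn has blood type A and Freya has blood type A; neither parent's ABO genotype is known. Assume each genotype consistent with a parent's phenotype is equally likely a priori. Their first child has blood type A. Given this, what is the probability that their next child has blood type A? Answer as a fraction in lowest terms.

19/20

Possible genotypes: Quinn ∈ {AA, AO}; Freya ∈ {AA, AO}.
Weight each parental genotype pair by prior × P(type-A child):
  AA × AA: posterior weight 4/15; P(next child type A) = 1.
  AA × AO: posterior weight 4/15; P(next child type A) = 1.
  AO × AA: posterior weight 4/15; P(next child type A) = 1.
  AO × AO: posterior weight 1/5; P(next child type A) = 3/4.
Weighted sum = 19/20.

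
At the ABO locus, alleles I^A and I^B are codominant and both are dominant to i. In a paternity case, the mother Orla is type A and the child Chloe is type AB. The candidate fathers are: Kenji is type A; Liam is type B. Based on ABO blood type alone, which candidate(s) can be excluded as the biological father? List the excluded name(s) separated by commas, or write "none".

Kenji

A candidate is excluded only if no genotype consistent with his phenotype could produce a type AB child with a type A mother.
Kenji (type A): no genotype consistent with that phenotype can produce a type-AB child with a type-A mother.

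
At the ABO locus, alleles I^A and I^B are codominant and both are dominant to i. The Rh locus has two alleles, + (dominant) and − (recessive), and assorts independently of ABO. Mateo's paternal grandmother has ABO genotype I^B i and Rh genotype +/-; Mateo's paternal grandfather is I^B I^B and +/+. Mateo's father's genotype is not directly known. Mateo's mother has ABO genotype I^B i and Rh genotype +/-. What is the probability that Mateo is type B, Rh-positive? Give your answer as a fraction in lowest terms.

49/64

Mateo's father's ABO genotype from I^B i × I^B I^B: 1/2 I^B I^B, 1/2 I^B i.
Crossing each possibility with the mother I^B i and summing P(type B): 1/2·1 + 1/2·3/4 = 7/8.
Similarly for Rh via the father's Rh distribution: P(Rh+) = 7/8.
Independent loci: 7/8 × 7/8 = 49/64.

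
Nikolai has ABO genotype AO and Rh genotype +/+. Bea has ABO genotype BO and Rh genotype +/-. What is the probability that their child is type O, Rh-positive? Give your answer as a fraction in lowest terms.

1/4

ABO cross AO × BO → offspring phenotypes: 1/4 O, 1/4 A, 1/4 B, 1/4 AB.
Rh cross +/+ × +/- → 1 Rh+.
Independent loci: P(type O, Rh-positive) = 1/4 × 1 = 1/4.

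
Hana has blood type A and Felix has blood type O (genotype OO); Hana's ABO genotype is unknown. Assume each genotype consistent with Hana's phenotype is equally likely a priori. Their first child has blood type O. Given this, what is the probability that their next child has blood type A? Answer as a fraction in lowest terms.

1/2

Possible genotypes: Hana ∈ {AA, AO}; Felix ∈ {OO}.
Weight each parental genotype pair by prior × P(type-O child):
  AO × OO: posterior weight 1; P(next child type A) = 1/2.
Weighted sum = 1/2.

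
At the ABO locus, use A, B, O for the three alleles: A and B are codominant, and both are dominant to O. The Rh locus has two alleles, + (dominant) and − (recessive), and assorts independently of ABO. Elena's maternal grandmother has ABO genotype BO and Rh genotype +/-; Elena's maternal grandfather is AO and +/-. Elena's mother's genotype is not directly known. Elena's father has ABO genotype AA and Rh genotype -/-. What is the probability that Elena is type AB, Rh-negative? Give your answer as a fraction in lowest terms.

1/8

Elena's mother's ABO genotype from BO × AO: 1/4 AB, 1/4 AO, 1/4 BO, 1/4 OO.
Crossing each possibility with the father AA and summing P(type AB): 1/4·1/2 + 1/4·0 + 1/4·1/2 + 1/4·0 = 1/4.
Similarly for Rh via the mother's Rh distribution: P(Rh-) = 1/2.
Independent loci: 1/4 × 1/2 = 1/8.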